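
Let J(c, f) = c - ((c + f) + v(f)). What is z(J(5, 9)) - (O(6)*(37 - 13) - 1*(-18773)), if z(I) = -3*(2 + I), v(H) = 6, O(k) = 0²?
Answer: -18734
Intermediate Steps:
O(k) = 0
J(c, f) = -6 - f (J(c, f) = c - ((c + f) + 6) = c - (6 + c + f) = c + (-6 - c - f) = -6 - f)
z(I) = -6 - 3*I
z(J(5, 9)) - (O(6)*(37 - 13) - 1*(-18773)) = (-6 - 3*(-6 - 1*9)) - (0*(37 - 13) - 1*(-18773)) = (-6 - 3*(-6 - 9)) - (0*24 + 18773) = (-6 - 3*(-15)) - (0 + 18773) = (-6 + 45) - 1*18773 = 39 - 18773 = -18734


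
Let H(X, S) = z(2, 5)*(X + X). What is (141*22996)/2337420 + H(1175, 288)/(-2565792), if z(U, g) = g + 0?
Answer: 345497986013/249888897360 ≈ 1.3826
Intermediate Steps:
z(U, g) = g
H(X, S) = 10*X (H(X, S) = 5*(X + X) = 5*(2*X) = 10*X)
(141*22996)/2337420 + H(1175, 288)/(-2565792) = (141*22996)/2337420 + (10*1175)/(-2565792) = 3242436*(1/2337420) + 11750*(-1/2565792) = 270203/194785 - 5875/1282896 = 345497986013/249888897360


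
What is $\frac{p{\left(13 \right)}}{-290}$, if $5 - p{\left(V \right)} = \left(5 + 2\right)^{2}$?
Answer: $\frac{22}{145} \approx 0.15172$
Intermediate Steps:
$p{\left(V \right)} = -44$ ($p{\left(V \right)} = 5 - \left(5 + 2\right)^{2} = 5 - 7^{2} = 5 - 49 = -44$)
$\frac{p{\left(13 \right)}}{-290} = - \frac{44}{-290} = \left(-44\right) \left(- \frac{1}{290}\right) = \frac{22}{145}$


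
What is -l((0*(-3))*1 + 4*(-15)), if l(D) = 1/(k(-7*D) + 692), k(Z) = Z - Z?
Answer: -1/692 ≈ -0.0014451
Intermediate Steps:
k(Z) = 0
l(D) = 1/692 (l(D) = 1/(0 + 692) = 1/692)
-l((0*(-3))*1 + 4*(-15)) = -1*1/692 = -1/692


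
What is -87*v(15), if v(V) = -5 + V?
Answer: -870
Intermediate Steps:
-87*v(15) = -87*(-5 + 15) = -87*10 = -870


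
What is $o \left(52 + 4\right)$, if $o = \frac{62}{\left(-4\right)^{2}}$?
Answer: $217$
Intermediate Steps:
$o = \frac{31}{8}$ ($o = \frac{62}{16} = 62 \cdot \frac{1}{16} = \frac{31}{8} \approx 3.875$)
$o \left(52 + 4\right) = \frac{31 \left(52 + 4\right)}{8} = \frac{31}{8} \cdot 56 = 217$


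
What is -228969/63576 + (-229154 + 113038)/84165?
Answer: -2961485189/594541560 ≈ -4.9811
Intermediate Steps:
-228969/63576 + (-229154 + 113038)/84165 = -228969*1/63576 - 116116*1/84165 = -25441/7064 - 116116/84165 = -2961485189/594541560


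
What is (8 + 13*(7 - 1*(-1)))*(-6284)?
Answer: -703808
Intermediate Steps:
(8 + 13*(7 - 1*(-1)))*(-6284) = (8 + 13*(7 + 1))*(-6284) = (8 + 13*8)*(-6284) = (8 + 104)*(-6284) = 112*(-6284) = -703808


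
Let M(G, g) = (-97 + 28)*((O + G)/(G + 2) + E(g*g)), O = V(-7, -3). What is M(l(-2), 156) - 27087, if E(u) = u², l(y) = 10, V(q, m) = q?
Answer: -163458595713/4 ≈ -4.0865e+10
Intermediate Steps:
O = -7
M(G, g) = -69*g⁴ - 69*(-7 + G)/(2 + G) (M(G, g) = (-97 + 28)*((-7 + G)/(G + 2) + (g*g)²) = -69*((-7 + G)/(2 + G) + (g²)²) = -69*((-7 + G)/(2 + G) + g⁴) = -69*(g⁴ + (-7 + G)/(2 + G)) = -69*g⁴ - 69*(-7 + G)/(2 + G))
M(l(-2), 156) - 27087 = 69*(7 - 1*10 - 2*156⁴ - 1*10*156⁴)/(2 + 10) - 27087 = 69*(7 - 10 - 2*592240896 - 1*10*592240896)/12 - 27087 = 69*(1/12)*(7 - 10 - 1184481792 - 5922408960) - 27087 = 69*(1/12)*(-7106890755) - 27087 = -163458487365/4 - 27087 = -163458595713/4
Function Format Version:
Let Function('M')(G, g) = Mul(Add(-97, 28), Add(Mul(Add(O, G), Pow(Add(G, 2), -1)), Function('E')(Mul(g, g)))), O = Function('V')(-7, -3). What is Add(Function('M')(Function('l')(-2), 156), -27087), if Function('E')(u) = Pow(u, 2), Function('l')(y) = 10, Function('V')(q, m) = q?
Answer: Rational(-163458595713, 4) ≈ -4.0865e+10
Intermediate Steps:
O = -7
Function('M')(G, g) = Add(Mul(-69, Pow(g, 4)), Mul(-69, Pow(Add(2, G), -1), Add(-7, G))) (Function('M')(G, g) = Mul(Add(-97, 28), Add(Mul(Add(-7, G), Pow(Add(G, 2), -1)), Pow(Mul(g, g), 2))) = Mul(-69, Add(Mul(Add(-7, G), Pow(Add(2, G), -1)), Pow(Pow(g, 2), 2))) = Mul(-69, Add(Mul(Pow(Add(2, G), -1), Add(-7, G)), Pow(g, 4))) = Mul(-69, Add(Pow(g, 4), Mul(Pow(Add(2, G), -1), Add(-7, G)))) = Add(Mul(-69, Pow(g, 4)), Mul(-69, Pow(Add(2, G), -1), Add(-7, G))))
Add(Function('M')(Function('l')(-2), 156), -27087) = Add(Mul(69, Pow(Add(2, 10), -1), Add(7, Mul(-1, 10), Mul(-2, Pow(156, 4)), Mul(-1, 10, Pow(156, 4)))), -27087) = Add(Mul(69, Pow(12, -1), Add(7, -10, Mul(-2, 592240896), Mul(-1, 10, 592240896))), -27087) = Add(Mul(69, Rational(1, 12), Add(7, -10, -1184481792, -5922408960)), -27087) = Add(Mul(69, Rational(1, 12), -7106890755), -27087) = Add(Rational(-163458487365, 4), -27087) = Rational(-163458595713, 4)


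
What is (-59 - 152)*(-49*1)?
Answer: 10339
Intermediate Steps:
(-59 - 152)*(-49*1) = -211*(-49) = 10339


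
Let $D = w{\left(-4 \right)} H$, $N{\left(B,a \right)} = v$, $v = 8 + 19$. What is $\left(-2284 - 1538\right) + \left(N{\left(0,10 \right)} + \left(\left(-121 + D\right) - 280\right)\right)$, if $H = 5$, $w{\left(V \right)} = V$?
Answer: $-4216$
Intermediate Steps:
$v = 27$
$N{\left(B,a \right)} = 27$
$D = -20$ ($D = \left(-4\right) 5 = -20$)
$\left(-2284 - 1538\right) + \left(N{\left(0,10 \right)} + \left(\left(-121 + D\right) - 280\right)\right) = \left(-2284 - 1538\right) + \left(27 - 421\right) = -3822 + \left(27 - 421\right) = -3822 - 394 = -4216$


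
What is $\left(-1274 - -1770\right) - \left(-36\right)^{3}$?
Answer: $47152$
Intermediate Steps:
$\left(-1274 - -1770\right) - \left(-36\right)^{3} = \left(-1274 + 1770\right) - -46656 = 496 + 46656 = 47152$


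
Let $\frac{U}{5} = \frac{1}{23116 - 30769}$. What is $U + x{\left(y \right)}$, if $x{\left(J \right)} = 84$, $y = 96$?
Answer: $\frac{642847}{7653} \approx 83.999$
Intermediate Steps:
$U = - \frac{5}{7653}$ ($U = \frac{5}{23116 - 30769} = \frac{5}{-7653} = 5 \left(- \frac{1}{7653}\right) = - \frac{5}{7653} \approx -0.00065334$)
$U + x{\left(y \right)} = - \frac{5}{7653} + 84 = \frac{642847}{7653}$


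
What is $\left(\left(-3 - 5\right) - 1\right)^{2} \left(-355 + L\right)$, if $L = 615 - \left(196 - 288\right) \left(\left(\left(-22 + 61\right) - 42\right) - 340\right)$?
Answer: $-2534976$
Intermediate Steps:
$L = -30941$ ($L = 615 - - 92 \left(\left(39 - 42\right) - 340\right) = 615 - - 92 \left(-3 - 340\right) = 615 - \left(-92\right) \left(-343\right) = 615 - 31556 = -30941$)
$\left(\left(-3 - 5\right) - 1\right)^{2} \left(-355 + L\right) = \left(\left(-3 - 5\right) - 1\right)^{2} \left(-355 - 30941\right) = \left(-8 - 1\right)^{2} \left(-31296\right) = \left(-9\right)^{2} \left(-31296\right) = 81 \left(-31296\right) = -2534976$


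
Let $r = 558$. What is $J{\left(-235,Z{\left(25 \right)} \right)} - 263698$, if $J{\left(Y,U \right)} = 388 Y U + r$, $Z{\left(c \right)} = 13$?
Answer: $-1448480$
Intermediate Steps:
$J{\left(Y,U \right)} = 558 + 388 U Y$ ($J{\left(Y,U \right)} = 388 Y U + 558 = 388 U Y + 558 = 558 + 388 U Y$)
$J{\left(-235,Z{\left(25 \right)} \right)} - 263698 = \left(558 + 388 \cdot 13 \left(-235\right)\right) - 263698 = \left(558 - 1185340\right) - 263698 = -1184782 - 263698 = -1448480$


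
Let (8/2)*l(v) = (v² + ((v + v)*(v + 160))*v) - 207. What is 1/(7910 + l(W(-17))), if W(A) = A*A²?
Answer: -1/57356890478 ≈ -1.7435e-11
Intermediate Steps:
W(A) = A³
l(v) = -207/4 + v²/4 + v²*(160 + v)/2 (l(v) = ((v² + ((v + v)*(v + 160))*v) - 207)/4 = ((v² + ((2*v)*(160 + v))*v) - 207)/4 = ((v² + (2*v*(160 + v))*v) - 207)/4 = ((v² + 2*v²*(160 + v)) - 207)/4 = (-207 + v² + 2*v²*(160 + v))/4 = -207/4 + v²/4 + v²*(160 + v)/2)
1/(7910 + l(W(-17))) = 1/(7910 + (-207/4 + ((-17)³)³/2 + 321*((-17)³)²/4)) = 1/(7910 + (-207/4 + (½)*(-4913)³ + (321/4)*(-4913)²)) = 1/(7910 + (-207/4 + (½)*(-118587876497) + (321/4)*24137569)) = 1/(7910 + (-207/4 - 118587876497/2 + 7748159649/4)) = 1/(7910 - 57356898388) = 1/(-57356890478) = -1/57356890478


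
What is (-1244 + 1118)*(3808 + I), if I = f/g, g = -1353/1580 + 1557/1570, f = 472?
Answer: -2057798400/2239 ≈ -9.1907e+5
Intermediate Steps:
g = 6717/49612 (g = -1353*1/1580 + 1557*(1/1570) = -1353/1580 + 1557/1570 = 6717/49612 ≈ 0.13539)
I = 23416864/6717 (I = 472/(6717/49612) = 472*(49612/6717) = 23416864/6717 ≈ 3486.2)
(-1244 + 1118)*(3808 + I) = (-1244 + 1118)*(3808 + 23416864/6717) = -126*48995200/6717 = -2057798400/2239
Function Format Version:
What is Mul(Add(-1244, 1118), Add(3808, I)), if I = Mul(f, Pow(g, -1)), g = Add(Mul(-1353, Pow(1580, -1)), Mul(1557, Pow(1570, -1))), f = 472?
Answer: Rational(-2057798400, 2239) ≈ -9.1907e+5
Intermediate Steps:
g = Rational(6717, 49612) (g = Add(Mul(-1353, Rational(1, 1580)), Mul(1557, Rational(1, 1570))) = Add(Rational(-1353, 1580), Rational(1557, 1570)) = Rational(6717, 49612) ≈ 0.13539)
I = Rational(23416864, 6717) (I = Mul(472, Pow(Rational(6717, 49612), -1)) = Mul(472, Rational(49612, 6717)) = Rational(23416864, 6717) ≈ 3486.2)
Mul(Add(-1244, 1118), Add(3808, I)) = Mul(Add(-1244, 1118), Add(3808, Rational(23416864, 6717))) = Mul(-126, Rational(48995200, 6717)) = Rational(-2057798400, 2239)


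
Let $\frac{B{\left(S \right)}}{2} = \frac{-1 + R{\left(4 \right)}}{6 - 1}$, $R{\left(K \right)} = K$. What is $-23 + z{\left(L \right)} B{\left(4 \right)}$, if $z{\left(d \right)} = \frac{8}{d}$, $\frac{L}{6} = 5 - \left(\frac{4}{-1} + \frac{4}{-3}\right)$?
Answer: $- \frac{3541}{155} \approx -22.845$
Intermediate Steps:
$L = 62$ ($L = 6 \left(5 - \left(\frac{4}{-1} + \frac{4}{-3}\right)\right) = 6 \left(5 - \left(4 \left(-1\right) + 4 \left(- \frac{1}{3}\right)\right)\right) = 6 \left(5 - \left(-4 - \frac{4}{3}\right)\right) = 6 \left(5 - - \frac{16}{3}\right) = 6 \left(5 + \frac{16}{3}\right) = 6 \cdot \frac{31}{3} = 62$)
$B{\left(S \right)} = \frac{6}{5}$ ($B{\left(S \right)} = 2 \frac{-1 + 4}{6 - 1} = 2 \cdot \frac{3}{5} = \frac{6}{5}$)
$-23 + z{\left(L \right)} B{\left(4 \right)} = -23 + \frac{8}{62} \cdot \frac{6}{5} = -23 + 8 \cdot \frac{1}{62} \cdot \frac{6}{5} = -23 + \frac{4}{31} \cdot \frac{6}{5} = -23 + \frac{24}{155} = - \frac{3541}{155}$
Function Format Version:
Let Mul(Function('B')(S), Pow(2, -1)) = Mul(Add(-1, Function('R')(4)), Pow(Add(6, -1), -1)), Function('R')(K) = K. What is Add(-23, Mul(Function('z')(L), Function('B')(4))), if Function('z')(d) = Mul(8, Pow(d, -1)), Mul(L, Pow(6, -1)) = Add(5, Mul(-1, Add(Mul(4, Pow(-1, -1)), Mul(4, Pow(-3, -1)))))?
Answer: Rational(-3541, 155) ≈ -22.845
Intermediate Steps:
L = 62 (L = Mul(6, Add(5, Mul(-1, Add(Mul(4, Pow(-1, -1)), Mul(4, Pow(-3, -1)))))) = Mul(6, Add(5, Mul(-1, Add(Mul(4, -1), Mul(4, Rational(-1, 3)))))) = Mul(6, Add(5, Mul(-1, Add(-4, Rational(-4, 3))))) = Mul(6, Add(5, Mul(-1, Rational(-16, 3)))) = Mul(6, Add(5, Rational(16, 3))) = Mul(6, Rational(31, 3)) = 62)
Function('B')(S) = Rational(6, 5) (Function('B')(S) = Mul(2, Mul(Add(-1, 4), Pow(Add(6, -1), -1))) = Mul(2, Mul(3, Pow(5, -1))) = Mul(2, Mul(3, Rational(1, 5))) = Mul(2, Rational(3, 5)) = Rational(6, 5))
Add(-23, Mul(Function('z')(L), Function('B')(4))) = Add(-23, Mul(Mul(8, Pow(62, -1)), Rational(6, 5))) = Add(-23, Mul(Mul(8, Rational(1, 62)), Rational(6, 5))) = Add(-23, Mul(Rational(4, 31), Rational(6, 5))) = Add(-23, Rational(24, 155)) = Rational(-3541, 155)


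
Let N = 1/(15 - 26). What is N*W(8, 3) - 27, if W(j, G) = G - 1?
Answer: -299/11 ≈ -27.182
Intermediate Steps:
W(j, G) = -1 + G
N = -1/11 (N = 1/(-11) = -1/11 ≈ -0.090909)
N*W(8, 3) - 27 = -(-1 + 3)/11 - 27 = -1/11*2 - 27 = -2/11 - 27 = -299/11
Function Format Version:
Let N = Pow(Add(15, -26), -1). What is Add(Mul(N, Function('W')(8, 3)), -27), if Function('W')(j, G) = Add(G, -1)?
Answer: Rational(-299, 11) ≈ -27.182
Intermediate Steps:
Function('W')(j, G) = Add(-1, G)
N = Rational(-1, 11) (N = Pow(-11, -1) = Rational(-1, 11) ≈ -0.090909)
Add(Mul(N, Function('W')(8, 3)), -27) = Add(Mul(Rational(-1, 11), Add(-1, 3)), -27) = Add(Mul(Rational(-1, 11), 2), -27) = Add(Rational(-2, 11), -27) = Rational(-299, 11)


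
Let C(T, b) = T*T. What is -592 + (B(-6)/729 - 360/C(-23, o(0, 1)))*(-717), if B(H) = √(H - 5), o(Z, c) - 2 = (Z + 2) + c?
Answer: -55048/529 - 239*I*√11/243 ≈ -104.06 - 3.262*I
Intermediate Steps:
o(Z, c) = 4 + Z + c (o(Z, c) = 2 + ((Z + 2) + c) = 2 + ((2 + Z) + c) = 2 + (2 + Z + c) = 4 + Z + c)
B(H) = √(-5 + H)
C(T, b) = T²
-592 + (B(-6)/729 - 360/C(-23, o(0, 1)))*(-717) = -592 + (√(-5 - 6)/729 - 360/((-23)²))*(-717) = -592 + (√(-11)*(1/729) - 360/529)*(-717) = -592 + ((I*√11)*(1/729) - 360*1/529)*(-717) = -592 + (I*√11/729 - 360/529)*(-717) = -592 + (-360/529 + I*√11/729)*(-717) = -592 + (258120/529 - 239*I*√11/243) = -55048/529 - 239*I*√11/243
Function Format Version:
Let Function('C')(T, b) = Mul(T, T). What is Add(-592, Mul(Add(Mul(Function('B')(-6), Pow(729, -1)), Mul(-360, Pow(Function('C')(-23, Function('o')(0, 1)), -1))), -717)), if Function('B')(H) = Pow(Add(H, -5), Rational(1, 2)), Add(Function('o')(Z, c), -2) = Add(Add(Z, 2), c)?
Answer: Add(Rational(-55048, 529), Mul(Rational(-239, 243), I, Pow(11, Rational(1, 2)))) ≈ Add(-104.06, Mul(-3.2620, I))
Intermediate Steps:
Function('o')(Z, c) = Add(4, Z, c) (Function('o')(Z, c) = Add(2, Add(Add(Z, 2), c)) = Add(2, Add(Add(2, Z), c)) = Add(2, Add(2, Z, c)) = Add(4, Z, c))
Function('B')(H) = Pow(Add(-5, H), Rational(1, 2))
Function('C')(T, b) = Pow(T, 2)
Add(-592, Mul(Add(Mul(Function('B')(-6), Pow(729, -1)), Mul(-360, Pow(Function('C')(-23, Function('o')(0, 1)), -1))), -717)) = Add(-592, Mul(Add(Mul(Pow(Add(-5, -6), Rational(1, 2)), Pow(729, -1)), Mul(-360, Pow(Pow(-23, 2), -1))), -717)) = Add(-592, Mul(Add(Mul(Pow(-11, Rational(1, 2)), Rational(1, 729)), Mul(-360, Pow(529, -1))), -717)) = Add(-592, Mul(Add(Mul(Mul(I, Pow(11, Rational(1, 2))), Rational(1, 729)), Mul(-360, Rational(1, 529))), -717)) = Add(-592, Mul(Add(Mul(Rational(1, 729), I, Pow(11, Rational(1, 2))), Rational(-360, 529)), -717)) = Add(-592, Mul(Add(Rational(-360, 529), Mul(Rational(1, 729), I, Pow(11, Rational(1, 2)))), -717)) = Add(-592, Add(Rational(258120, 529), Mul(Rational(-239, 243), I, Pow(11, Rational(1, 2))))) = Add(Rational(-55048, 529), Mul(Rational(-239, 243), I, Pow(11, Rational(1, 2))))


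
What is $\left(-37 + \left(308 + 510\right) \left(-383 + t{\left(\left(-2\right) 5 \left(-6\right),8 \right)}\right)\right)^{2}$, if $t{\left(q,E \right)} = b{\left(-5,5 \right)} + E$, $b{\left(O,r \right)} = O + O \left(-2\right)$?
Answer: $91625473809$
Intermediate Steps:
$b{\left(O,r \right)} = - O$ ($b{\left(O,r \right)} = O - 2 O = - O$)
$t{\left(q,E \right)} = 5 + E$ ($t{\left(q,E \right)} = \left(-1\right) \left(-5\right) + E = 5 + E$)
$\left(-37 + \left(308 + 510\right) \left(-383 + t{\left(\left(-2\right) 5 \left(-6\right),8 \right)}\right)\right)^{2} = \left(-37 + \left(308 + 510\right) \left(-383 + \left(5 + 8\right)\right)\right)^{2} = \left(-37 + 818 \left(-383 + 13\right)\right)^{2} = \left(-37 + 818 \left(-370\right)\right)^{2} = \left(-37 - 302660\right)^{2} = \left(-302697\right)^{2} = 91625473809$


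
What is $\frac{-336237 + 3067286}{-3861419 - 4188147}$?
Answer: $- \frac{2731049}{8049566} \approx -0.33928$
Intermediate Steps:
$\frac{-336237 + 3067286}{-3861419 - 4188147} = \frac{2731049}{-8049566} = 2731049 \left(- \frac{1}{8049566}\right) = - \frac{2731049}{8049566}$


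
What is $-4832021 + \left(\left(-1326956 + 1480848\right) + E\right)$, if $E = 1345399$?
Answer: $-3332730$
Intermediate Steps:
$-4832021 + \left(\left(-1326956 + 1480848\right) + E\right) = -4832021 + \left(\left(-1326956 + 1480848\right) + 1345399\right) = -4832021 + \left(153892 + 1345399\right) = -4832021 + 1499291 = -3332730$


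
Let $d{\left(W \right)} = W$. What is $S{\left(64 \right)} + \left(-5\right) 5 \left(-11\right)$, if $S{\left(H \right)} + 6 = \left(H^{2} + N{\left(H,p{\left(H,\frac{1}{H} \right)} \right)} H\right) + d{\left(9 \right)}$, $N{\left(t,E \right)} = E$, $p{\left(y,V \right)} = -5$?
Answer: $4054$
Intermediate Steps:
$S{\left(H \right)} = 3 + H^{2} - 5 H$ ($S{\left(H \right)} = -6 + \left(\left(H^{2} - 5 H\right) + 9\right) = -6 + \left(9 + H^{2} - 5 H\right) = 3 + H^{2} - 5 H$)
$S{\left(64 \right)} + \left(-5\right) 5 \left(-11\right) = \left(3 + 64^{2} - 320\right) + \left(-5\right) 5 \left(-11\right) = \left(3 + 4096 - 320\right) - -275 = 3779 + 275 = 4054$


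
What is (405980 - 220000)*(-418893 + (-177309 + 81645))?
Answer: -95697310860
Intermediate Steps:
(405980 - 220000)*(-418893 + (-177309 + 81645)) = 185980*(-418893 - 95664) = 185980*(-514557) = -95697310860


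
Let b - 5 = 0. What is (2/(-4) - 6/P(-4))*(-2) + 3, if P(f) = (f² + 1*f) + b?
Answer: 80/17 ≈ 4.7059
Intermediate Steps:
b = 5 (b = 5 + 0 = 5)
P(f) = 5 + f + f² (P(f) = (f² + 1*f) + 5 = (f² + f) + 5 = (f + f²) + 5 = 5 + f + f²)
(2/(-4) - 6/P(-4))*(-2) + 3 = (2/(-4) - 6/(5 - 4 + (-4)²))*(-2) + 3 = (2*(-¼) - 6/(5 - 4 + 16))*(-2) + 3 = (-½ - 6/17)*(-2) + 3 = -29/34*(-2) + 3 = 29/17 + 3 = 80/17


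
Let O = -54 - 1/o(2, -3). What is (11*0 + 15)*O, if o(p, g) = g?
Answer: -805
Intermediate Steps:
O = -161/3 (O = -54 - 1/(-3) = -54 - 1*(-⅓) = -54 + ⅓ = -161/3 ≈ -53.667)
(11*0 + 15)*O = (11*0 + 15)*(-161/3) = (0 + 15)*(-161/3) = 15*(-161/3) = -805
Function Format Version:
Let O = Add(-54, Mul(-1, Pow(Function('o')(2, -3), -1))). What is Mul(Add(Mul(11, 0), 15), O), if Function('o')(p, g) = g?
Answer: -805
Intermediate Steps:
O = Rational(-161, 3) (O = Add(-54, Mul(-1, Pow(-3, -1))) = Add(-54, Mul(-1, Rational(-1, 3))) = Add(-54, Rational(1, 3)) = Rational(-161, 3) ≈ -53.667)
Mul(Add(Mul(11, 0), 15), O) = Mul(Add(Mul(11, 0), 15), Rational(-161, 3)) = Mul(Add(0, 15), Rational(-161, 3)) = Mul(15, Rational(-161, 3)) = -805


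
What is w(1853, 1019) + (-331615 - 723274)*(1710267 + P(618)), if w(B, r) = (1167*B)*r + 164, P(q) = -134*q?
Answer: -1714580839762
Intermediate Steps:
w(B, r) = 164 + 1167*B*r (w(B, r) = 1167*B*r + 164 = 164 + 1167*B*r)
w(1853, 1019) + (-331615 - 723274)*(1710267 + P(618)) = (164 + 1167*1853*1019) + (-331615 - 723274)*(1710267 - 134*618) = (164 + 2203537569) - 1054889*(1710267 - 82812) = 2203537733 - 1054889*1627455 = 2203537733 - 1716784377495 = -1714580839762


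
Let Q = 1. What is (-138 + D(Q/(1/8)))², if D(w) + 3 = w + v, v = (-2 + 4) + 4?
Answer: 16129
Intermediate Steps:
v = 6 (v = 2 + 4 = 6)
D(w) = 3 + w (D(w) = -3 + (w + 6) = -3 + (6 + w) = 3 + w)
(-138 + D(Q/(1/8)))² = (-138 + (3 + 1/1/8))² = (-138 + (3 + 1/(⅛)))² = (-138 + (3 + 1*8))² = (-138 + (3 + 8))² = (-138 + 11)² = (-127)² = 16129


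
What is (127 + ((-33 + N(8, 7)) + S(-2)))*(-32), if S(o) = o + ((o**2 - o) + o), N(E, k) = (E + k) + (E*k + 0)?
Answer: -5344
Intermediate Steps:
N(E, k) = E + k + E*k (N(E, k) = (E + k) + E*k = E + k + E*k)
S(o) = o + o**2
(127 + ((-33 + N(8, 7)) + S(-2)))*(-32) = (127 + ((-33 + (8 + 7 + 8*7)) - 2*(1 - 2)))*(-32) = (127 + ((-33 + (8 + 7 + 56)) - 2*(-1)))*(-32) = (127 + ((-33 + 71) + 2))*(-32) = (127 + (38 + 2))*(-32) = (127 + 40)*(-32) = 167*(-32) = -5344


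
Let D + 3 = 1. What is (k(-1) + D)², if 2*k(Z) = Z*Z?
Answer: 9/4 ≈ 2.2500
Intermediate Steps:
k(Z) = Z²/2 (k(Z) = (Z*Z)/2 = Z²/2)
D = -2 (D = -3 + 1 = -2)
(k(-1) + D)² = ((½)*(-1)² - 2)² = ((½)*1 - 2)² = (½ - 2)² = (-3/2)² = 9/4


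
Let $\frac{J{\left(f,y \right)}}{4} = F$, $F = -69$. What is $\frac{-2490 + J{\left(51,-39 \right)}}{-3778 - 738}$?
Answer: $\frac{1383}{2258} \approx 0.61249$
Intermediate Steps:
$J{\left(f,y \right)} = -276$ ($J{\left(f,y \right)} = 4 \left(-69\right) = -276$)
$\frac{-2490 + J{\left(51,-39 \right)}}{-3778 - 738} = \frac{-2490 - 276}{-3778 - 738} = - \frac{2766}{-4516} = \left(-2766\right) \left(- \frac{1}{4516}\right) = \frac{1383}{2258}$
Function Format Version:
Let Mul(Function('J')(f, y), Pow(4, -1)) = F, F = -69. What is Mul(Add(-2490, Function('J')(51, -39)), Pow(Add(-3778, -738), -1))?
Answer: Rational(1383, 2258) ≈ 0.61249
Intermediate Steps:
Function('J')(f, y) = -276 (Function('J')(f, y) = Mul(4, -69) = -276)
Mul(Add(-2490, Function('J')(51, -39)), Pow(Add(-3778, -738), -1)) = Mul(Add(-2490, -276), Pow(Add(-3778, -738), -1)) = Mul(-2766, Pow(-4516, -1)) = Mul(-2766, Rational(-1, 4516)) = Rational(1383, 2258)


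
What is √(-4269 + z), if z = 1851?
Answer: I*√2418 ≈ 49.173*I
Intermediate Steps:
√(-4269 + z) = √(-4269 + 1851) = √(-2418) = I*√2418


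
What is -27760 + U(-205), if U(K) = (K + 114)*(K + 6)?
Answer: -9651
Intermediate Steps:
U(K) = (6 + K)*(114 + K) (U(K) = (114 + K)*(6 + K) = (6 + K)*(114 + K))
-27760 + U(-205) = -27760 + (684 + (-205)² + 120*(-205)) = -27760 + (684 + 42025 - 24600) = -27760 + 18109 = -9651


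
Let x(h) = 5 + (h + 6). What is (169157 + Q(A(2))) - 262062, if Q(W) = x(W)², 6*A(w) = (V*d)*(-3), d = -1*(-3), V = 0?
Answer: -92784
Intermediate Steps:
d = 3
x(h) = 11 + h (x(h) = 5 + (6 + h) = 11 + h)
A(w) = 0 (A(w) = ((0*3)*(-3))/6 = (0*(-3))/6 = (⅙)*0 = 0)
Q(W) = (11 + W)²
(169157 + Q(A(2))) - 262062 = (169157 + (11 + 0)²) - 262062 = (169157 + 11²) - 262062 = (169157 + 121) - 262062 = 169278 - 262062 = -92784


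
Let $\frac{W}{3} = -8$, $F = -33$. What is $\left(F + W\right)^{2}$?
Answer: $3249$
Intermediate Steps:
$W = -24$ ($W = 3 \left(-8\right) = -24$)
$\left(F + W\right)^{2} = \left(-33 - 24\right)^{2} = \left(-57\right)^{2} = 3249$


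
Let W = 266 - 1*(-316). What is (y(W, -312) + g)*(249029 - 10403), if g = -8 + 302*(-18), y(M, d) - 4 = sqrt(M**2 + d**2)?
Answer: -1298125440 + 1431756*sqrt(12113) ≈ -1.1405e+9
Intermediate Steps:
W = 582 (W = 266 + 316 = 582)
y(M, d) = 4 + sqrt(M**2 + d**2)
g = -5444 (g = -8 - 5436 = -5444)
(y(W, -312) + g)*(249029 - 10403) = ((4 + sqrt(582**2 + (-312)**2)) - 5444)*(249029 - 10403) = ((4 + sqrt(338724 + 97344)) - 5444)*238626 = ((4 + sqrt(436068)) - 5444)*238626 = ((4 + 6*sqrt(12113)) - 5444)*238626 = (-5440 + 6*sqrt(12113))*238626 = -1298125440 + 1431756*sqrt(12113)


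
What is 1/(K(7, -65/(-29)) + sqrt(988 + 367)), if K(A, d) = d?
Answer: -377/227066 + 841*sqrt(1355)/1135330 ≈ 0.025607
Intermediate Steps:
1/(K(7, -65/(-29)) + sqrt(988 + 367)) = 1/(-65/(-29) + sqrt(988 + 367)) = 1/(-65*(-1/29) + sqrt(1355)) = 1/(65/29 + sqrt(1355))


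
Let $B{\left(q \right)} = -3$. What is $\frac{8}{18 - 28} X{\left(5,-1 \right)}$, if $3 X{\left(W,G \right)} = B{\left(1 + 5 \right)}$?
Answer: $\frac{4}{5} \approx 0.8$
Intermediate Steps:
$X{\left(W,G \right)} = -1$ ($X{\left(W,G \right)} = \frac{1}{3} \left(-3\right) = -1$)
$\frac{8}{18 - 28} X{\left(5,-1 \right)} = \frac{8}{18 - 28} \left(-1\right) = \frac{8}{-10} \left(-1\right) = 8 \left(- \frac{1}{10}\right) \left(-1\right) = \left(- \frac{4}{5}\right) \left(-1\right) = \frac{4}{5}$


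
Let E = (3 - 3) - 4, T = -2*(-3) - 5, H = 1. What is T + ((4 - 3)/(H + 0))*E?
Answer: -3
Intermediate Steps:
T = 1 (T = 6 - 5 = 1)
E = -4 (E = 0 - 4 = -4)
T + ((4 - 3)/(H + 0))*E = 1 + ((4 - 3)/(1 + 0))*(-4) = 1 + (1/1)*(-4) = 1 + (1*1)*(-4) = 1 + 1*(-4) = 1 - 4 = -3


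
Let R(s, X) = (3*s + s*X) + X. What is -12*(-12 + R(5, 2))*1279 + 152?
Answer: -230068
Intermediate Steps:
R(s, X) = X + 3*s + X*s (R(s, X) = (3*s + X*s) + X = X + 3*s + X*s)
-12*(-12 + R(5, 2))*1279 + 152 = -12*(-12 + (2 + 3*5 + 2*5))*1279 + 152 = -12*(-12 + (2 + 15 + 10))*1279 + 152 = -12*(-12 + 27)*1279 + 152 = -12*15*1279 + 152 = -180*1279 + 152 = -230220 + 152 = -230068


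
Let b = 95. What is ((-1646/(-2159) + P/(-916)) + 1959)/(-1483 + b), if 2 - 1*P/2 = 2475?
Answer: -1943195373/1372484936 ≈ -1.4158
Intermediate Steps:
P = -4946 (P = 4 - 2*2475 = 4 - 4950 = -4946)
((-1646/(-2159) + P/(-916)) + 1959)/(-1483 + b) = ((-1646/(-2159) - 4946/(-916)) + 1959)/(-1483 + 95) = ((-1646*(-1/2159) - 4946*(-1/916)) + 1959)/(-1388) = ((1646/2159 + 2473/458) + 1959)*(-1/1388) = (6093075/988822 + 1959)*(-1/1388) = (1943195373/988822)*(-1/1388) = -1943195373/1372484936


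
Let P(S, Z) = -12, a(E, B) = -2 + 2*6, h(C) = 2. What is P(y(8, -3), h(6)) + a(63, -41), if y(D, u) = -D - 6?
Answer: -2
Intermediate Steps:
y(D, u) = -6 - D
a(E, B) = 10 (a(E, B) = -2 + 12 = 10)
P(y(8, -3), h(6)) + a(63, -41) = -12 + 10 = -2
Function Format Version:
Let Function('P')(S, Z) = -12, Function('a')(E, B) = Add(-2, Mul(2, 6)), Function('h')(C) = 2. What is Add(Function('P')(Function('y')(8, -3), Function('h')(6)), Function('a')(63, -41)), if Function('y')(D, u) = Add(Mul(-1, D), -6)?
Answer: -2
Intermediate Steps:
Function('y')(D, u) = Add(-6, Mul(-1, D))
Function('a')(E, B) = 10 (Function('a')(E, B) = Add(-2, 12) = 10)
Add(Function('P')(Function('y')(8, -3), Function('h')(6)), Function('a')(63, -41)) = Add(-12, 10) = -2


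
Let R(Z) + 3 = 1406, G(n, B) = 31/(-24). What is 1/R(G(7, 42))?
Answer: 1/1403 ≈ 0.00071276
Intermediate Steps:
G(n, B) = -31/24 (G(n, B) = 31*(-1/24) = -31/24)
R(Z) = 1403 (R(Z) = -3 + 1406 = 1403)
1/R(G(7, 42)) = 1/1403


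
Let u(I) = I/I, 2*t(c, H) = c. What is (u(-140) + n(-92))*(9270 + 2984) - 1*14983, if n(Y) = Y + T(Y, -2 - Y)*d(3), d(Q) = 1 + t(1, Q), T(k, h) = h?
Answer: 524193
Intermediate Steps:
t(c, H) = c/2
u(I) = 1
d(Q) = 3/2 (d(Q) = 1 + (1/2)*1 = 1 + 1/2 = 3/2)
n(Y) = -3 - Y/2 (n(Y) = Y + (-2 - Y)*(3/2) = Y + (-3 - 3*Y/2) = -3 - Y/2)
(u(-140) + n(-92))*(9270 + 2984) - 1*14983 = (1 + (-3 - 1/2*(-92)))*(9270 + 2984) - 1*14983 = (1 + (-3 + 46))*12254 - 14983 = (1 + 43)*12254 - 14983 = 44*12254 - 14983 = 539176 - 14983 = 524193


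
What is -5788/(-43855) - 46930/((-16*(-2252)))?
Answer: -924780967/790091680 ≈ -1.1705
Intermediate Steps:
-5788/(-43855) - 46930/((-16*(-2252))) = -5788*(-1/43855) - 46930/36032 = 5788/43855 - 46930*1/36032 = 5788/43855 - 23465/18016 = -924780967/790091680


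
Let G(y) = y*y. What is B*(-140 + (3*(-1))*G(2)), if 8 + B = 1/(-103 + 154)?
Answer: 61864/51 ≈ 1213.0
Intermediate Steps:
G(y) = y²
B = -407/51 (B = -8 + 1/(-103 + 154) = -8 + 1/51 = -407/51 ≈ -7.9804)
B*(-140 + (3*(-1))*G(2)) = -407*(-140 + (3*(-1))*2²)/51 = -407*(-140 - 3*4)/51 = -407*(-140 - 12)/51 = -407/51*(-152) = 61864/51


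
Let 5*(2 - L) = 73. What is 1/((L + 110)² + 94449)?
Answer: 25/2598394 ≈ 9.6213e-6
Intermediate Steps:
L = -63/5 (L = 2 - ⅕*73 = 2 - 73/5 = -63/5 ≈ -12.600)
1/((L + 110)² + 94449) = 1/((-63/5 + 110)² + 94449) = 1/((487/5)² + 94449) = 1/(237169/25 + 94449) = 1/(2598394/25) = 25/2598394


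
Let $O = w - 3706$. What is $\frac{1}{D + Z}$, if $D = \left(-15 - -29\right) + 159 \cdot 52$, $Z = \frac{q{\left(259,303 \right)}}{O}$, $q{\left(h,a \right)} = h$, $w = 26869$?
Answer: $\frac{3309}{27405175} \approx 0.00012074$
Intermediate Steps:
$O = 23163$ ($O = 26869 - 3706 = 23163$)
$Z = \frac{37}{3309}$ ($Z = \frac{259}{23163} = 259 \cdot \frac{1}{23163} = \frac{37}{3309} \approx 0.011182$)
$D = 8282$ ($D = \left(-15 + 29\right) + 8268 = 14 + 8268 = 8282$)
$\frac{1}{D + Z} = \frac{1}{8282 + \frac{37}{3309}} = \frac{1}{\frac{27405175}{3309}} = \frac{3309}{27405175}$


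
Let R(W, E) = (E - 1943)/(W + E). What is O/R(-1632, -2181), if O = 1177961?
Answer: 4491565293/4124 ≈ 1.0891e+6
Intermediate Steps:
R(W, E) = (-1943 + E)/(E + W)
O/R(-1632, -2181) = 1177961/(((-1943 - 2181)/(-2181 - 1632))) = 1177961/((-4124/(-3813))) = 1177961/((-1/3813*(-4124))) = 1177961/(4124/3813) = 1177961*(3813/4124) = 4491565293/4124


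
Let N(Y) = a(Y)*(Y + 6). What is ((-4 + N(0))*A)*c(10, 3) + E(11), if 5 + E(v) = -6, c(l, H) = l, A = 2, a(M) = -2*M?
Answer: -91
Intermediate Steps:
E(v) = -11 (E(v) = -5 - 6 = -11)
N(Y) = -2*Y*(6 + Y) (N(Y) = (-2*Y)*(Y + 6) = (-2*Y)*(6 + Y) = -2*Y*(6 + Y))
((-4 + N(0))*A)*c(10, 3) + E(11) = ((-4 - 2*0*(6 + 0))*2)*10 - 11 = ((-4 - 2*0*6)*2)*10 - 11 = ((-4 + 0)*2)*10 - 11 = -4*2*10 - 11 = -8*10 - 11 = -80 - 11 = -91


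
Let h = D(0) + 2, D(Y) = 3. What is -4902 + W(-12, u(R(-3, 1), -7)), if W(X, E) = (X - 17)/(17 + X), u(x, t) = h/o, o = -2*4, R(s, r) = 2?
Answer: -24539/5 ≈ -4907.8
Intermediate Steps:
o = -8
h = 5 (h = 3 + 2 = 5)
u(x, t) = -5/8 (u(x, t) = 5/(-8) = 5*(-⅛) = -5/8)
W(X, E) = (-17 + X)/(17 + X)
-4902 + W(-12, u(R(-3, 1), -7)) = -4902 + (-17 - 12)/(17 - 12) = -4902 - 29/5 = -24539/5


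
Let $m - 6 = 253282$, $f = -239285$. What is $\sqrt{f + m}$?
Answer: $\sqrt{14003} \approx 118.33$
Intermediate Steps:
$m = 253288$ ($m = 6 + 253282 = 253288$)
$\sqrt{f + m} = \sqrt{-239285 + 253288} = \sqrt{14003}$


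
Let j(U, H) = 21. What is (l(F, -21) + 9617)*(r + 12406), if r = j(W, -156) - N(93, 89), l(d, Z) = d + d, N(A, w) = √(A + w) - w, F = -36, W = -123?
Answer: 119465220 - 9545*√182 ≈ 1.1934e+8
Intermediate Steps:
l(d, Z) = 2*d
r = 110 - √182 (r = 21 - (√(93 + 89) - 1*89) = 21 - (√182 - 89) = 21 - (-89 + √182) = 21 + (89 - √182) = 110 - √182 ≈ 96.509)
(l(F, -21) + 9617)*(r + 12406) = (2*(-36) + 9617)*((110 - √182) + 12406) = (-72 + 9617)*(12516 - √182) = 9545*(12516 - √182) = 119465220 - 9545*√182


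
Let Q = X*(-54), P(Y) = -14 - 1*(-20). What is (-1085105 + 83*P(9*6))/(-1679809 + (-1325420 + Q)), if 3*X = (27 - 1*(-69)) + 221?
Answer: 1084607/3010935 ≈ 0.36022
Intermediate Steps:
X = 317/3 (X = ((27 - 1*(-69)) + 221)/3 = ((27 + 69) + 221)/3 = (96 + 221)/3 = (⅓)*317 = 317/3 ≈ 105.67)
P(Y) = 6 (P(Y) = -14 + 20 = 6)
Q = -5706 (Q = (317/3)*(-54) = -5706)
(-1085105 + 83*P(9*6))/(-1679809 + (-1325420 + Q)) = (-1085105 + 83*6)/(-1679809 + (-1325420 - 5706)) = (-1085105 + 498)/(-1679809 - 1331126) = -1084607/(-3010935) = -1084607*(-1/3010935) = 1084607/3010935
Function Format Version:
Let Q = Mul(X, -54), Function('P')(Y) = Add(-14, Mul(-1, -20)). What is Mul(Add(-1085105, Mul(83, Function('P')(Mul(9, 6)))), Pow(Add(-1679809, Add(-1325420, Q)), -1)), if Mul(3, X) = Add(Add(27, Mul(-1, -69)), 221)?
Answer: Rational(1084607, 3010935) ≈ 0.36022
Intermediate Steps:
X = Rational(317, 3) (X = Mul(Rational(1, 3), Add(Add(27, Mul(-1, -69)), 221)) = Mul(Rational(1, 3), Add(Add(27, 69), 221)) = Mul(Rational(1, 3), Add(96, 221)) = Mul(Rational(1, 3), 317) = Rational(317, 3) ≈ 105.67)
Function('P')(Y) = 6 (Function('P')(Y) = Add(-14, 20) = 6)
Q = -5706 (Q = Mul(Rational(317, 3), -54) = -5706)
Mul(Add(-1085105, Mul(83, Function('P')(Mul(9, 6)))), Pow(Add(-1679809, Add(-1325420, Q)), -1)) = Mul(Add(-1085105, Mul(83, 6)), Pow(Add(-1679809, Add(-1325420, -5706)), -1)) = Mul(Add(-1085105, 498), Pow(Add(-1679809, -1331126), -1)) = Mul(-1084607, Pow(-3010935, -1)) = Mul(-1084607, Rational(-1, 3010935)) = Rational(1084607, 3010935)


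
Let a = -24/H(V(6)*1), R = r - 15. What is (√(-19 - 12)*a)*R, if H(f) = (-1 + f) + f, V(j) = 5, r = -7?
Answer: 176*I*√31/3 ≈ 326.64*I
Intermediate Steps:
H(f) = -1 + 2*f
R = -22 (R = -7 - 15 = -22)
a = -8/3 (a = -24/(-1 + 2*(5*1)) = -24/(-1 + 2*5) = -24/(-1 + 10) = -24/9 = -24*⅑ = -8/3 ≈ -2.6667)
(√(-19 - 12)*a)*R = (√(-19 - 12)*(-8/3))*(-22) = (√(-31)*(-8/3))*(-22) = ((I*√31)*(-8/3))*(-22) = -8*I*√31/3*(-22) = 176*I*√31/3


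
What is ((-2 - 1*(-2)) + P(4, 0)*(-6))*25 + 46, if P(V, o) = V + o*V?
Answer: -554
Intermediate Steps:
P(V, o) = V + V*o
((-2 - 1*(-2)) + P(4, 0)*(-6))*25 + 46 = ((-2 - 1*(-2)) + (4*(1 + 0))*(-6))*25 + 46 = ((-2 + 2) + (4*1)*(-6))*25 + 46 = (0 + 4*(-6))*25 + 46 = (0 - 24)*25 + 46 = -24*25 + 46 = -600 + 46 = -554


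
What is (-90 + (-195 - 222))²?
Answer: 257049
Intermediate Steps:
(-90 + (-195 - 222))² = (-90 - 417)² = (-507)² = 257049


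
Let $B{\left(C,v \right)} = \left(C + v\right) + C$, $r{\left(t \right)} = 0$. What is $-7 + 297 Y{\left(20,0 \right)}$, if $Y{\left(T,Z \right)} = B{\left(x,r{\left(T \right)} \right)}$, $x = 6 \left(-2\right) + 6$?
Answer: $-3571$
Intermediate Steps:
$x = -6$ ($x = -12 + 6 = -6$)
$B{\left(C,v \right)} = v + 2 C$
$Y{\left(T,Z \right)} = -12$ ($Y{\left(T,Z \right)} = 0 + 2 \left(-6\right) = 0 - 12 = -12$)
$-7 + 297 Y{\left(20,0 \right)} = -7 + 297 \left(-12\right) = -7 - 3564 = -3571$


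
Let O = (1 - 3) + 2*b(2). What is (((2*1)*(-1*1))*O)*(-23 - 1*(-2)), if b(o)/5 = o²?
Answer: 1596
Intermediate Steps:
b(o) = 5*o²
O = 38 (O = (1 - 3) + 2*(5*2²) = -2 + 2*(5*4) = -2 + 2*20 = -2 + 40 = 38)
(((2*1)*(-1*1))*O)*(-23 - 1*(-2)) = (((2*1)*(-1*1))*38)*(-23 - 1*(-2)) = ((2*(-1))*38)*(-23 + 2) = -2*38*(-21) = -76*(-21) = 1596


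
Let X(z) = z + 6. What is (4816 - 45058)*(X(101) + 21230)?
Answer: -858643554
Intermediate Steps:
X(z) = 6 + z
(4816 - 45058)*(X(101) + 21230) = (4816 - 45058)*((6 + 101) + 21230) = -40242*(107 + 21230) = -40242*21337 = -858643554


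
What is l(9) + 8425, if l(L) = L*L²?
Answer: 9154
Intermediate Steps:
l(L) = L³
l(9) + 8425 = 9³ + 8425 = 729 + 8425 = 9154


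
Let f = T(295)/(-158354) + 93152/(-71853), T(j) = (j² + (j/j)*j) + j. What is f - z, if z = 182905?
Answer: -2081152539492013/11378209962 ≈ -1.8291e+5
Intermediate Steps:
T(j) = j² + 2*j (T(j) = (j² + 1*j) + j = (j² + j) + j = (j + j²) + j = j² + 2*j)
f = -21046392403/11378209962 (f = (295*(2 + 295))/(-158354) + 93152/(-71853) = (295*297)*(-1/158354) + 93152*(-1/71853) = 87615*(-1/158354) - 93152/71853 = -87615/158354 - 93152/71853 = -21046392403/11378209962 ≈ -1.8497)
f - z = -21046392403/11378209962 - 1*182905 = -21046392403/11378209962 - 182905 = -2081152539492013/11378209962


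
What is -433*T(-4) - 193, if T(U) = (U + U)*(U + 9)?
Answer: 17127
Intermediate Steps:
T(U) = 2*U*(9 + U) (T(U) = (2*U)*(9 + U) = 2*U*(9 + U))
-433*T(-4) - 193 = -866*(-4)*(9 - 4) - 193 = -866*(-4)*5 - 193 = -433*(-40) - 193 = 17320 - 193 = 17127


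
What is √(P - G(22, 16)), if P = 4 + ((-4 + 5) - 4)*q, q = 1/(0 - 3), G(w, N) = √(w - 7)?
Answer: √(5 - √15) ≈ 1.0616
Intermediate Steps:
G(w, N) = √(-7 + w)
q = -⅓ (q = 1/(-3) = -⅓ ≈ -0.33333)
P = 5 (P = 4 + ((-4 + 5) - 4)*(-⅓) = 4 + (1 - 4)*(-⅓) = 4 - 3*(-⅓) = 4 + 1 = 5)
√(P - G(22, 16)) = √(5 - √(-7 + 22)) = √(5 - √15)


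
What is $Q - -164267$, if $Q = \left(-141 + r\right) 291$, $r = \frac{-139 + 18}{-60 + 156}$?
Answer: $\frac{3931815}{32} \approx 1.2287 \cdot 10^{5}$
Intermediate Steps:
$r = - \frac{121}{96} \approx -1.2604$
$Q = - \frac{1324729}{32}$ ($Q = \left(-141 - \frac{121}{96}\right) 291 = \left(- \frac{13657}{96}\right) 291 = - \frac{1324729}{32} \approx -41398.0$)
$Q - -164267 = - \frac{1324729}{32} - -164267 = - \frac{1324729}{32} + 164267 = \frac{3931815}{32}$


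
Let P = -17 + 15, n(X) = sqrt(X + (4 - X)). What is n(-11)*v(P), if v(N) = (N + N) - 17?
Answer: -42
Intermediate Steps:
n(X) = 2 (n(X) = sqrt(4) = 2)
P = -2
v(N) = -17 + 2*N (v(N) = 2*N - 17 = -17 + 2*N)
n(-11)*v(P) = 2*(-17 + 2*(-2)) = 2*(-17 - 4) = 2*(-21) = -42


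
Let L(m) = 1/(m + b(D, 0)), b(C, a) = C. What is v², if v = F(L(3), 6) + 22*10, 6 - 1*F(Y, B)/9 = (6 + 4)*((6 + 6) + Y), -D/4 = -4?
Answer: 237283216/361 ≈ 6.5729e+5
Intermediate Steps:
D = 16 (D = -4*(-4) = 16)
L(m) = 1/(16 + m) (L(m) = 1/(m + 16) = 1/(16 + m))
F(Y, B) = -1026 - 90*Y (F(Y, B) = 54 - 9*(6 + 4)*((6 + 6) + Y) = 54 - 90*(12 + Y) = 54 - 9*(120 + 10*Y) = 54 + (-1080 - 90*Y) = -1026 - 90*Y)
v = -15404/19 (v = (-1026 - 90/(16 + 3)) + 22*10 = (-1026 - 90/19) + 220 = -19584/19 + 220 = -15404/19 ≈ -810.74)
v² = (-15404/19)² = 237283216/361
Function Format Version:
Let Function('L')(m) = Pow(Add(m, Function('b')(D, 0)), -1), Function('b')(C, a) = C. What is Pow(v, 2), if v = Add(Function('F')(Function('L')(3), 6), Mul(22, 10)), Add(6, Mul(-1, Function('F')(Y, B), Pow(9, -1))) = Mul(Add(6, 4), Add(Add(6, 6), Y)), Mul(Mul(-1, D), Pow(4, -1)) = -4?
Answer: Rational(237283216, 361) ≈ 6.5729e+5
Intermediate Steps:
D = 16 (D = Mul(-4, -4) = 16)
Function('L')(m) = Pow(Add(16, m), -1) (Function('L')(m) = Pow(Add(m, 16), -1) = Pow(Add(16, m), -1))
Function('F')(Y, B) = Add(-1026, Mul(-90, Y)) (Function('F')(Y, B) = Add(54, Mul(-9, Mul(Add(6, 4), Add(Add(6, 6), Y)))) = Add(54, Mul(-9, Mul(10, Add(12, Y)))) = Add(54, Mul(-9, Add(120, Mul(10, Y)))) = Add(54, Add(-1080, Mul(-90, Y))) = Add(-1026, Mul(-90, Y)))
v = Rational(-15404, 19) (v = Add(Add(-1026, Mul(-90, Pow(Add(16, 3), -1))), Mul(22, 10)) = Add(Add(-1026, Mul(-90, Pow(19, -1))), 220) = Add(Add(-1026, Mul(-90, Rational(1, 19))), 220) = Add(Add(-1026, Rational(-90, 19)), 220) = Add(Rational(-19584, 19), 220) = Rational(-15404, 19) ≈ -810.74)
Pow(v, 2) = Pow(Rational(-15404, 19), 2) = Rational(237283216, 361)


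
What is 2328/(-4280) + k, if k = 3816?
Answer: 2041269/535 ≈ 3815.5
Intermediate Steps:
2328/(-4280) + k = 2328/(-4280) + 3816 = 2328*(-1/4280) + 3816 = -291/535 + 3816 = 2041269/535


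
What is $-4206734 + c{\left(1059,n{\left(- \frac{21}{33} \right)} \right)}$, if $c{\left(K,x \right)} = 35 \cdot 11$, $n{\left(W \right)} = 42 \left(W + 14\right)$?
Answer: $-4206349$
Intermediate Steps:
$n{\left(W \right)} = 588 + 42 W$ ($n{\left(W \right)} = 42 \left(14 + W\right) = 588 + 42 W$)
$c{\left(K,x \right)} = 385$
$-4206734 + c{\left(1059,n{\left(- \frac{21}{33} \right)} \right)} = -4206734 + 385 = -4206349$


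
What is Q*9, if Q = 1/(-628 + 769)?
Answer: 3/47 ≈ 0.063830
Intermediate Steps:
Q = 1/141 ≈ 0.0070922
Q*9 = (1/141)*9 = 3/47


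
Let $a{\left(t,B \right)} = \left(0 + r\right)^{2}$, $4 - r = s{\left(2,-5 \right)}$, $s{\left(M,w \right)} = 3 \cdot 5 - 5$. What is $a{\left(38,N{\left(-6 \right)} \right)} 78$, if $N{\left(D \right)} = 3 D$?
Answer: $2808$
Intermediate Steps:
$s{\left(M,w \right)} = 10$ ($s{\left(M,w \right)} = 15 - 5 = 10$)
$r = -6$ ($r = 4 - 10 = -6$)
$a{\left(t,B \right)} = 36$ ($a{\left(t,B \right)} = \left(0 - 6\right)^{2} = \left(-6\right)^{2} = 36$)
$a{\left(38,N{\left(-6 \right)} \right)} 78 = 36 \cdot 78 = 2808$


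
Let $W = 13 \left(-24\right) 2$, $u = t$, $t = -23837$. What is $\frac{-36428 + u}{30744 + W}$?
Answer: $- \frac{12053}{6024} \approx -2.0008$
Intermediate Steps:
$u = -23837$
$W = -624$ ($W = \left(-312\right) 2 = -624$)
$\frac{-36428 + u}{30744 + W} = \frac{-36428 - 23837}{30744 - 624} = - \frac{60265}{30120} = \left(-60265\right) \frac{1}{30120} = - \frac{12053}{6024}$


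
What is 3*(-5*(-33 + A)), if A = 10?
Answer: 345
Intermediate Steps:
3*(-5*(-33 + A)) = 3*(-5*(-33 + 10)) = 3*(-5*(-23)) = 3*115 = 345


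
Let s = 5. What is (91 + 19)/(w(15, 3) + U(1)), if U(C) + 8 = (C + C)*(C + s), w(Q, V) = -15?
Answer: -10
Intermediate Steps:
U(C) = -8 + 2*C*(5 + C) (U(C) = -8 + (C + C)*(C + 5) = -8 + (2*C)*(5 + C) = -8 + 2*C*(5 + C))
(91 + 19)/(w(15, 3) + U(1)) = (91 + 19)/(-15 + (-8 + 2*1² + 10*1)) = 110/(-15 + (-8 + 2*1 + 10)) = 110/(-15 + (-8 + 2 + 10)) = 110/(-15 + 4) = 110/(-11) = 110*(-1/11) = -10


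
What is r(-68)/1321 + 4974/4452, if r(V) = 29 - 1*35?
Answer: 1090657/980182 ≈ 1.1127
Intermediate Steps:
r(V) = -6 (r(V) = 29 - 35 = -6)
r(-68)/1321 + 4974/4452 = -6/1321 + 4974/4452 = -6*1/1321 + 4974*(1/4452) = -6/1321 + 829/742 = 1090657/980182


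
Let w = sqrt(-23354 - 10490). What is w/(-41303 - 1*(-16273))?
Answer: -I*sqrt(8461)/12515 ≈ -0.0073499*I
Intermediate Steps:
w = 2*I*sqrt(8461) (w = sqrt(-33844) = 2*I*sqrt(8461) ≈ 183.97*I)
w/(-41303 - 1*(-16273)) = (2*I*sqrt(8461))/(-41303 - 1*(-16273)) = (2*I*sqrt(8461))/(-41303 + 16273) = (2*I*sqrt(8461))/(-25030) = (2*I*sqrt(8461))*(-1/25030) = -I*sqrt(8461)/12515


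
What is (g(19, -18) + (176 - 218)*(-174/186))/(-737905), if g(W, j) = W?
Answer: -1807/22875055 ≈ -7.8994e-5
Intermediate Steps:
(g(19, -18) + (176 - 218)*(-174/186))/(-737905) = (19 + (176 - 218)*(-174/186))/(-737905) = (19 - (-7308)/186)*(-1/737905) = (19 - 42*(-29/31))*(-1/737905) = (19 + 1218/31)*(-1/737905) = (1807/31)*(-1/737905) = -1807/22875055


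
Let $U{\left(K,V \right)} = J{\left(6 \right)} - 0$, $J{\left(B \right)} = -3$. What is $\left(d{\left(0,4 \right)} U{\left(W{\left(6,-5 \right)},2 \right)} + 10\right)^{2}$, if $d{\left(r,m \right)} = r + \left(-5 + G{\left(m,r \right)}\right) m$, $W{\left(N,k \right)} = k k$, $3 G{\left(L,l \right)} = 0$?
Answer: $4900$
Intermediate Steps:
$G{\left(L,l \right)} = 0$ ($G{\left(L,l \right)} = \frac{1}{3} \cdot 0 = 0$)
$W{\left(N,k \right)} = k^{2}$
$d{\left(r,m \right)} = r - 5 m$ ($d{\left(r,m \right)} = r + \left(-5 + 0\right) m = r - 5 m$)
$U{\left(K,V \right)} = -3$ ($U{\left(K,V \right)} = -3 - 0 = -3 + 0 = -3$)
$\left(d{\left(0,4 \right)} U{\left(W{\left(6,-5 \right)},2 \right)} + 10\right)^{2} = \left(\left(0 - 20\right) \left(-3\right) + 10\right)^{2} = \left(\left(-20\right) \left(-3\right) + 10\right)^{2} = \left(60 + 10\right)^{2} = 70^{2} = 4900$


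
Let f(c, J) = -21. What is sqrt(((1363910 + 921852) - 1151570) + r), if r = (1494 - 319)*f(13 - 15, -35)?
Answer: sqrt(1109517) ≈ 1053.3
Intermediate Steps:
r = -24675 (r = (1494 - 319)*(-21) = 1175*(-21) = -24675)
sqrt(((1363910 + 921852) - 1151570) + r) = sqrt(((1363910 + 921852) - 1151570) - 24675) = sqrt((2285762 - 1151570) - 24675) = sqrt(1134192 - 24675) = sqrt(1109517)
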